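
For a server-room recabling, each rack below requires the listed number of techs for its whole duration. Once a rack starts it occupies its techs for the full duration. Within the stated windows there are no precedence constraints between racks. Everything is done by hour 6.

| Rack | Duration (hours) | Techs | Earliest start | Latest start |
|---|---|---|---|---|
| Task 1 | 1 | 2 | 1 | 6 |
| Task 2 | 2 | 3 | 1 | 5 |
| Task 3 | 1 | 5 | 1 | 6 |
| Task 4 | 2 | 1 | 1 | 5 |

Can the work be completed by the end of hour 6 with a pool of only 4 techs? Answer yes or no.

no

The minimum achievable peak is 5; 4 < 5, so no feasible schedule stays within the cap.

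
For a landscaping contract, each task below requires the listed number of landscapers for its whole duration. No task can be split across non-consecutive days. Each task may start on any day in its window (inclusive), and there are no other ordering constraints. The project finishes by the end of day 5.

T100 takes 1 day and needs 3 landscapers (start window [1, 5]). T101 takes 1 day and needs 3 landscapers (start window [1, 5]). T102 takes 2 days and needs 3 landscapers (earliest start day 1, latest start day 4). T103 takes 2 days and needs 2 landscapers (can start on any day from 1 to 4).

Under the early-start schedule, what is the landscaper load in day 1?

At early start, day 1 has: T100, T101, T102, T103.
Demand: 3 + 3 + 3 + 2 = 11.

11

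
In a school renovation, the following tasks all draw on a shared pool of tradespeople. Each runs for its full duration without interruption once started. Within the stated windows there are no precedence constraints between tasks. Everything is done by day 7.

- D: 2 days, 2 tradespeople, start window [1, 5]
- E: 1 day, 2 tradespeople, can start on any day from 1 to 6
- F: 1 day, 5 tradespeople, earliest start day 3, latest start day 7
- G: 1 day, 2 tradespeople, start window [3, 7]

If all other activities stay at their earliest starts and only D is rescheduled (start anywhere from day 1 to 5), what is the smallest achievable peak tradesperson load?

7

D@1: d1:4  d2:2  d3:7  d4:0  d5:0  d6:0  d7:0 → peak 7
D@2: d1:2  d2:2  d3:9  d4:0  d5:0  d6:0  d7:0 → peak 9
D@3: d1:2  d2:0  d3:9  d4:2  d5:0  d6:0  d7:0 → peak 9
D@4: d1:2  d2:0  d3:7  d4:2  d5:2  d6:0  d7:0 → peak 7
D@5: d1:2  d2:0  d3:7  d4:0  d5:2  d6:2  d7:0 → peak 7
Best is D@1, peak 7.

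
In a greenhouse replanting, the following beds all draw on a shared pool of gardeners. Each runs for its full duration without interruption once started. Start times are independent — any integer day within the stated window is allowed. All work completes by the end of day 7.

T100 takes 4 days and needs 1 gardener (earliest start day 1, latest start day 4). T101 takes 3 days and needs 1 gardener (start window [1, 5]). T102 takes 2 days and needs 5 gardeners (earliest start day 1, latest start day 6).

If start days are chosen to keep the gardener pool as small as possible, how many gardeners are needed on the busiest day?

5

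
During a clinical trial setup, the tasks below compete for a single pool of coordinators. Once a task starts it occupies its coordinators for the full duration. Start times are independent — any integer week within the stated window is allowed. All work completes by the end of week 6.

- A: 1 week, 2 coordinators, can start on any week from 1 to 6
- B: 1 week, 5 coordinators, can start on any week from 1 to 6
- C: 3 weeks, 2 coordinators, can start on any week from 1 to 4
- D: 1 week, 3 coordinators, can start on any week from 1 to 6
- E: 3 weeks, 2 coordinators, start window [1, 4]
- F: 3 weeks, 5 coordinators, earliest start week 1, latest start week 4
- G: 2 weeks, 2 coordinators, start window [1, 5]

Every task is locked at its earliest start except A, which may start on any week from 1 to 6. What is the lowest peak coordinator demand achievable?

A@1: w1:21  w2:11  w3:9  w4:0  w5:0  w6:0 → peak 21
A@2: w1:19  w2:13  w3:9  w4:0  w5:0  w6:0 → peak 19
A@3: w1:19  w2:11  w3:11  w4:0  w5:0  w6:0 → peak 19
A@4: w1:19  w2:11  w3:9  w4:2  w5:0  w6:0 → peak 19
A@5: w1:19  w2:11  w3:9  w4:0  w5:2  w6:0 → peak 19
A@6: w1:19  w2:11  w3:9  w4:0  w5:0  w6:2 → peak 19
Best is A@2, peak 19.

19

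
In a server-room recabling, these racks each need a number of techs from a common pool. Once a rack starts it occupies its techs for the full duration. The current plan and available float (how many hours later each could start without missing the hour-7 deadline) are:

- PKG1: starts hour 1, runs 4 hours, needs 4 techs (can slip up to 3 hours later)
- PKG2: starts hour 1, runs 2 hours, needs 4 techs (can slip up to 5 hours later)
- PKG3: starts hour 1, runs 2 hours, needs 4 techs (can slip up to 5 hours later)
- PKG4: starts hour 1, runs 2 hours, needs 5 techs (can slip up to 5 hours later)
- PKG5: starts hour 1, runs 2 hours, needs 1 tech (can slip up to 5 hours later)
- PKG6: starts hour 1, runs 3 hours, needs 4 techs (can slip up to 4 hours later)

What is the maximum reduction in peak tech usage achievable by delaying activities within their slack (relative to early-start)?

Early-start peak: h1:22  h2:22  h3:8  h4:4  h5:0  h6:0  h7:0 ⇒ 22.
Leveled (PKG1@1, PKG2@1, PKG3@3, PKG4@5, PKG5@1, PKG6@5): h1:9  h2:9  h3:8  h4:8  h5:9  h6:9  h7:4 ⇒ 9.
Reduction 22 − 9 = 13.

13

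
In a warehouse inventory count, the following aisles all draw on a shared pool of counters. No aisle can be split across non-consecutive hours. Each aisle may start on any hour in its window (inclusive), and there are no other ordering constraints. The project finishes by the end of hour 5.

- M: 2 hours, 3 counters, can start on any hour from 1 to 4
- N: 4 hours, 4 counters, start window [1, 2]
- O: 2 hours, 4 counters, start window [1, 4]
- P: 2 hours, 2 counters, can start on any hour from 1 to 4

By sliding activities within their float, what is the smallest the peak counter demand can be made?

9

Early-start (M@1, N@1, O@1, P@1) gives peak 13: h1:13  h2:13  h3:4  h4:4  h5:0.
Shift O→3.
Schedule M@1, N@1, O@3, P@1: h1:9  h2:9  h3:8  h4:8  h5:0 — peak 9.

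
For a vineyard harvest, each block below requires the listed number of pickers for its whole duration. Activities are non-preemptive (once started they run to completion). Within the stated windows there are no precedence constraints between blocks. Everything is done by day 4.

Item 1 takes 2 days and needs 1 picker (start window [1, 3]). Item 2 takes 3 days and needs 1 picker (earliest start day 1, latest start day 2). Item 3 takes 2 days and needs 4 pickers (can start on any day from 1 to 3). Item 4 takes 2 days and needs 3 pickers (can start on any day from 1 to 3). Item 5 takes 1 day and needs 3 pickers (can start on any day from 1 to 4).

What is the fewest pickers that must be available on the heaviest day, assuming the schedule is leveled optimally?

6

Early-start (Item 1@1, Item 2@1, Item 3@1, Item 4@1, Item 5@1) gives peak 12: d1:12  d2:9  d3:1  d4:0.
Shift Item 4→3, Item 5→4.
Schedule Item 1@1, Item 2@1, Item 3@1, Item 4@3, Item 5@4: d1:6  d2:6  d3:4  d4:6 — peak 6.
Total picker-days = 22 over 4 days ⇒ peak ≥ ⌈22/4⌉ = 6, so 6 is optimal.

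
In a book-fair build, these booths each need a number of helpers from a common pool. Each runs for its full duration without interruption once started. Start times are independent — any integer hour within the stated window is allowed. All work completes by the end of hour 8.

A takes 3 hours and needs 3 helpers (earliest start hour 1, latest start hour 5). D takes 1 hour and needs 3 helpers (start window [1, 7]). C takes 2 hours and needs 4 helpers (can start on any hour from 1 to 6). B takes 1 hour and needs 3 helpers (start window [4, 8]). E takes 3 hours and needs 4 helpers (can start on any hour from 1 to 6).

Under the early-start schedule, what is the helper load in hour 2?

At early start, hour 2 has: A, C, E.
Demand: 3 + 4 + 4 = 11.

11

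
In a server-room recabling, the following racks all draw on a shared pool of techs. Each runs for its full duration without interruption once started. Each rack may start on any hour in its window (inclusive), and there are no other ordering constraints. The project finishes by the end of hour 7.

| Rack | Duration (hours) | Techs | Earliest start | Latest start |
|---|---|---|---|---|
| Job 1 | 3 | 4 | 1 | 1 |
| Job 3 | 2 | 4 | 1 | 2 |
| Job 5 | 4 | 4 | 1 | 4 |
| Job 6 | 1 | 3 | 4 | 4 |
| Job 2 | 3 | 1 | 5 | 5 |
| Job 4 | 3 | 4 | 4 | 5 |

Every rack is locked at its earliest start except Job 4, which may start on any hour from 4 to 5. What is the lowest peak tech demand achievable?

Job 4@4: h1:12  h2:12  h3:8  h4:11  h5:5  h6:5  h7:1 → peak 12
Job 4@5: h1:12  h2:12  h3:8  h4:7  h5:5  h6:5  h7:5 → peak 12
Best is Job 4@4, peak 12.

12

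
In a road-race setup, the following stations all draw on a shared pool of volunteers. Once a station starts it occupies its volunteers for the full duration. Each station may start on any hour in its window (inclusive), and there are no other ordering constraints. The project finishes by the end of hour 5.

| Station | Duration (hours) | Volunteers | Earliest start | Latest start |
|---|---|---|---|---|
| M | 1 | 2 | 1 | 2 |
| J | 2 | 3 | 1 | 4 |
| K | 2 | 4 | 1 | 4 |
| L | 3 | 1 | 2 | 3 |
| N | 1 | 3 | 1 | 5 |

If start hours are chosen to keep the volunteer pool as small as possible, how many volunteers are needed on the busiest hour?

5

Early-start (M@1, J@1, K@1, L@2, N@1) gives peak 12: h1:12  h2:8  h3:1  h4:1  h5:0.
Shift K→3, N→5.
Schedule M@1, J@1, K@3, L@2, N@5: h1:5  h2:4  h3:5  h4:5  h5:3 — peak 5.
Total volunteer-hours = 22 over 5 hours ⇒ peak ≥ ⌈22/5⌉ = 5, so 5 is optimal.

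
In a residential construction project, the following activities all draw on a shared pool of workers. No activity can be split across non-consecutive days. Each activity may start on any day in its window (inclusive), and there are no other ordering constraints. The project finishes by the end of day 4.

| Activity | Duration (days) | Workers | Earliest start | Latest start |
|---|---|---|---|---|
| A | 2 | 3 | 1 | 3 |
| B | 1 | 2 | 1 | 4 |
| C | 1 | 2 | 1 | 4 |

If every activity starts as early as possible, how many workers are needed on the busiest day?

Early-start schedule: A@1, B@1, C@1.
Load per day: day 1: 7, day 2: 3, day 3: 0, day 4: 0.
Peak is 7.

7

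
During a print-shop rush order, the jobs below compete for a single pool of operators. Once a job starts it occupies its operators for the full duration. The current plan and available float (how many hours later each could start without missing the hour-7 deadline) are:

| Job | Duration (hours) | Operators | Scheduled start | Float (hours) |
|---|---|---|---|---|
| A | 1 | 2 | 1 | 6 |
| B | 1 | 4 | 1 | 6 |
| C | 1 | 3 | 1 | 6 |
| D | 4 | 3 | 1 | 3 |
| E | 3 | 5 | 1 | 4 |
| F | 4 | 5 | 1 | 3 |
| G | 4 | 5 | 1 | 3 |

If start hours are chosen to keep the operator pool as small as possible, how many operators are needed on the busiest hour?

Early-start (A@1, B@1, C@1, D@1, E@1, F@1, G@1) gives peak 27: h1:27  h2:18  h3:18  h4:13  h5:0  h6:0  h7:0.
Shift C→2, D→2, F→3, G→4.
Schedule A@1, B@1, C@2, D@2, E@1, F@3, G@4: h1:11  h2:11  h3:13  h4:13  h5:13  h6:10  h7:5 — peak 13.

13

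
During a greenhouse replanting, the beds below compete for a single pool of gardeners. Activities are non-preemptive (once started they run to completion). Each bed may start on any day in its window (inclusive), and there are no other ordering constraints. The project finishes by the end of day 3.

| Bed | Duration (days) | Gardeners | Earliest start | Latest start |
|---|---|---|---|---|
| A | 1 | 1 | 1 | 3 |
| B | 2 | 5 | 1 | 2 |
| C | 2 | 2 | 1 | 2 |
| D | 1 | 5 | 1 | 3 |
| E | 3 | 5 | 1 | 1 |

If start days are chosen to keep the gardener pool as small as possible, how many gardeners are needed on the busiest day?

12

Early-start (A@1, B@1, C@1, D@1, E@1) gives peak 18: d1:18  d2:12  d3:5.
Shift C→2, D→3.
Schedule A@1, B@1, C@2, D@3, E@1: d1:11  d2:12  d3:12 — peak 12.
Total gardener-days = 35 over 3 days ⇒ peak ≥ ⌈35/3⌉ = 12, so 12 is optimal.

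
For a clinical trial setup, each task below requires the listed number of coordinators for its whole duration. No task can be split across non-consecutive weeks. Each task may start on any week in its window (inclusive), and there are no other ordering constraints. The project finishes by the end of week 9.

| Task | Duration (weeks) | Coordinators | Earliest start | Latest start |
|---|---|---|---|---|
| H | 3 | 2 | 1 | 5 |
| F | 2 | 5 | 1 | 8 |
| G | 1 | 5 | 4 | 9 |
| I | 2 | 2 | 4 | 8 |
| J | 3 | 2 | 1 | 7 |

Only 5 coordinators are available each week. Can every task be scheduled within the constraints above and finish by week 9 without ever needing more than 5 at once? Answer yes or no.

yes

Schedule H@1, F@4, G@6, I@7, J@1: w1:4  w2:4  w3:4  w4:5  w5:5  w6:5  w7:2  w8:2  w9:0 — peak 5 ≤ 5.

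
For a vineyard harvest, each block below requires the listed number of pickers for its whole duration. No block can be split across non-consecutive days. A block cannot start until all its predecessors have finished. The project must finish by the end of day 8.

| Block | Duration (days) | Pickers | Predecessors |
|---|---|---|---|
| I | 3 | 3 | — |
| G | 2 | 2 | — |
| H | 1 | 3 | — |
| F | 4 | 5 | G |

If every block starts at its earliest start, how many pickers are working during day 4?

5

At early start, day 4 has: F.
Demand: 5 = 5.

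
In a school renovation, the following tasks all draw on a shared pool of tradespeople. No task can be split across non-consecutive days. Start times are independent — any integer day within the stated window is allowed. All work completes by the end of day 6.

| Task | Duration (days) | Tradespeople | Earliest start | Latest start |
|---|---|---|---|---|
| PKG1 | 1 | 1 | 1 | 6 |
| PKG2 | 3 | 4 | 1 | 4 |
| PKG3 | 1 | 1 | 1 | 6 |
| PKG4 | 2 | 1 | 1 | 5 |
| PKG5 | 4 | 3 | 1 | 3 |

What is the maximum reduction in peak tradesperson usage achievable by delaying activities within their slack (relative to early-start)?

Early-start peak: d1:10  d2:8  d3:7  d4:3  d5:0  d6:0 ⇒ 10.
Leveled (PKG1@1, PKG2@1, PKG3@1, PKG4@1, PKG5@3): d1:7  d2:5  d3:7  d4:3  d5:3  d6:3 ⇒ 7.
Reduction 10 − 7 = 3.

3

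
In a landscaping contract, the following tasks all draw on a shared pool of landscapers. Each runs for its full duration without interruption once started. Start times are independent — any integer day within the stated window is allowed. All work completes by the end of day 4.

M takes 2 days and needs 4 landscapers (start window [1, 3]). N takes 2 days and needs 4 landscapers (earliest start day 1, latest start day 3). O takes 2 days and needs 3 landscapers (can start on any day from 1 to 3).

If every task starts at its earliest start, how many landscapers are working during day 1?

11

At early start, day 1 has: M, N, O.
Demand: 4 + 4 + 3 = 11.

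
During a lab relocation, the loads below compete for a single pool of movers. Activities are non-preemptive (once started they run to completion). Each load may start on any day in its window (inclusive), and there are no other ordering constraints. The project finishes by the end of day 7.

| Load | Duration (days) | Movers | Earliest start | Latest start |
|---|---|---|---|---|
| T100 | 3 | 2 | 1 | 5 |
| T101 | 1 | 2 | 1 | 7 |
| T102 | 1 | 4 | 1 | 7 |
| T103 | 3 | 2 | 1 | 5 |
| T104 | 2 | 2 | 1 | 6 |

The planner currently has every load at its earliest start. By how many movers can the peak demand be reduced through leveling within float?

Early-start peak: d1:12  d2:6  d3:4  d4:0  d5:0  d6:0  d7:0 ⇒ 12.
Leveled (T100@1, T101@1, T102@4, T103@5, T104@2): d1:4  d2:4  d3:4  d4:4  d5:2  d6:2  d7:2 ⇒ 4.
Reduction 12 − 4 = 8.

8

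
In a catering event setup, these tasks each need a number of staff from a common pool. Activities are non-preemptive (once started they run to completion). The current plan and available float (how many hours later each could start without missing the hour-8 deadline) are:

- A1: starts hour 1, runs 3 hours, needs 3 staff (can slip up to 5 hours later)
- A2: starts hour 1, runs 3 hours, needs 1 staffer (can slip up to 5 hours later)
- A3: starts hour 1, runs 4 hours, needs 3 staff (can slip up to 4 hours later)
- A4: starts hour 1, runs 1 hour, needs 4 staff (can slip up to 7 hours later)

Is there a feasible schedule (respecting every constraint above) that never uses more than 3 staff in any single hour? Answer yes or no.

Total staffer-hours = 28; over 8 hours the average is 28/8 > 3, so some hour must exceed 3.

no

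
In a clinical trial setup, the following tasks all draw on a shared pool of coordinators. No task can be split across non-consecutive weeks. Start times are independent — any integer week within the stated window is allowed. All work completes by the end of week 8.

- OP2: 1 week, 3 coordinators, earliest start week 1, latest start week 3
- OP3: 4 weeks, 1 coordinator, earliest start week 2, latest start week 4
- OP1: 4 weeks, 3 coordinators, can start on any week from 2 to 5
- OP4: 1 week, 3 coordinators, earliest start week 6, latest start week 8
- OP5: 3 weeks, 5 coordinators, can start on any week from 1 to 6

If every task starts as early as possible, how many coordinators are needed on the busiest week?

9

Early-start schedule: OP2@1, OP3@2, OP1@2, OP4@6, OP5@1.
Load per week: week 1: 8, week 2: 9, week 3: 9, week 4: 4, week 5: 4, week 6: 3, week 7: 0, week 8: 0.
Peak is 9.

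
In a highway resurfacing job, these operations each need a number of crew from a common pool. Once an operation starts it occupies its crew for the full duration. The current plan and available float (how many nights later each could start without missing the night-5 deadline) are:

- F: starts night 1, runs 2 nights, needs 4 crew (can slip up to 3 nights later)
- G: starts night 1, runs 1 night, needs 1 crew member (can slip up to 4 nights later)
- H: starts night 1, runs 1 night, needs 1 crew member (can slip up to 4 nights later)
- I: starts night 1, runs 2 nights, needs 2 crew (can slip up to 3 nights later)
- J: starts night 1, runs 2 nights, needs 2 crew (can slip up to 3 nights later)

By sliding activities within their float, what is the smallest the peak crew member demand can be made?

4

Early-start (F@1, G@1, H@1, I@1, J@1) gives peak 10: n1:10  n2:8  n3:0  n4:0  n5:0.
Shift G→3, H→3, I→3, J→4.
Schedule F@1, G@3, H@3, I@3, J@4: n1:4  n2:4  n3:4  n4:4  n5:2 — peak 4.
Total crew member-nights = 18 over 5 nights ⇒ peak ≥ ⌈18/5⌉ = 4, so 4 is optimal.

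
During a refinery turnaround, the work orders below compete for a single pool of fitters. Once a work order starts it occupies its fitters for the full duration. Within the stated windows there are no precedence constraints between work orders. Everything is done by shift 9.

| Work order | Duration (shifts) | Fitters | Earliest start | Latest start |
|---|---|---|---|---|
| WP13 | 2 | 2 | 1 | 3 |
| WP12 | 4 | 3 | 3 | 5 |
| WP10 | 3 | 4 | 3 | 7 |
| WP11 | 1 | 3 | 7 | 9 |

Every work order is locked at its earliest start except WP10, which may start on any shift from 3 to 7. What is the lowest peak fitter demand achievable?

WP10@3: s1:2  s2:2  s3:7  s4:7  s5:7  s6:3  s7:3  s8:0  s9:0 → peak 7
WP10@4: s1:2  s2:2  s3:3  s4:7  s5:7  s6:7  s7:3  s8:0  s9:0 → peak 7
WP10@5: s1:2  s2:2  s3:3  s4:3  s5:7  s6:7  s7:7  s8:0  s9:0 → peak 7
WP10@6: s1:2  s2:2  s3:3  s4:3  s5:3  s6:7  s7:7  s8:4  s9:0 → peak 7
WP10@7: s1:2  s2:2  s3:3  s4:3  s5:3  s6:3  s7:7  s8:4  s9:4 → peak 7
Best is WP10@3, peak 7.

7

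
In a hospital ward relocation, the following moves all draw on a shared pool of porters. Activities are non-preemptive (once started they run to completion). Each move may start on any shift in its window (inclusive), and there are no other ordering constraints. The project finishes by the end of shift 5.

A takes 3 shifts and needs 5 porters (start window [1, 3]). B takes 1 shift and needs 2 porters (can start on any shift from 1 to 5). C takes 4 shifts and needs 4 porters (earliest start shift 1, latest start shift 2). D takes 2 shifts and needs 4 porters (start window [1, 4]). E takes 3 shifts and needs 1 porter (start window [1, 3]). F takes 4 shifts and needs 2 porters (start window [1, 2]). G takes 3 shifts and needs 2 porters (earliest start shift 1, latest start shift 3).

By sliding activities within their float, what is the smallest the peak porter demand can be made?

14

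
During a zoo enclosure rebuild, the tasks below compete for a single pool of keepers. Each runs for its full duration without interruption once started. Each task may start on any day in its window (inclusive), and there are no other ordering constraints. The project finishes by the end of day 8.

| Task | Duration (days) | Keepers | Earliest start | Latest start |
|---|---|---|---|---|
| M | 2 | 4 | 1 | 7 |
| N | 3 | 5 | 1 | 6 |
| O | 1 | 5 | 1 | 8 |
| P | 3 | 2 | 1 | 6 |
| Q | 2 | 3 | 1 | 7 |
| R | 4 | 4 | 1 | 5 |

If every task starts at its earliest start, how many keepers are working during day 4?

4

At early start, day 4 has: R.
Demand: 4 = 4.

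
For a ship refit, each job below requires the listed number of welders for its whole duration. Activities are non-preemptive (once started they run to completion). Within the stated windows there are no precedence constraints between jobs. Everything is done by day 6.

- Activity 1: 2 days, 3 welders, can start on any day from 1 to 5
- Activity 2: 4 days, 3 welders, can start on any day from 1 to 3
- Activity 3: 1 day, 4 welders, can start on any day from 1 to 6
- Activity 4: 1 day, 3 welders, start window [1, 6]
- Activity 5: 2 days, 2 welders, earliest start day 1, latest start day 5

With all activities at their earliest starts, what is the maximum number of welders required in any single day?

15

Early-start schedule: Activity 1@1, Activity 2@1, Activity 3@1, Activity 4@1, Activity 5@1.
Load per day: day 1: 15, day 2: 8, day 3: 3, day 4: 3, day 5: 0, day 6: 0.
Peak is 15.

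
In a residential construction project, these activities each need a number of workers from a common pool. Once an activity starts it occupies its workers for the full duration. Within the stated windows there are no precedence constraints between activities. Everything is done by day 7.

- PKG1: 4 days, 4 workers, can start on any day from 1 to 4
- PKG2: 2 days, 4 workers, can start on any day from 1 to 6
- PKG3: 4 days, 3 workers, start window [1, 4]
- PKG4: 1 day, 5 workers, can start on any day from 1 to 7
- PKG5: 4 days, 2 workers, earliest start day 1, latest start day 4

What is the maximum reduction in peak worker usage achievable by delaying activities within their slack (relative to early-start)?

9

Early-start peak: d1:18  d2:13  d3:9  d4:9  d5:0  d6:0  d7:0 ⇒ 18.
Leveled (PKG1@1, PKG2@1, PKG3@3, PKG4@7, PKG5@3): d1:8  d2:8  d3:9  d4:9  d5:5  d6:5  d7:5 ⇒ 9.
Reduction 18 − 9 = 9.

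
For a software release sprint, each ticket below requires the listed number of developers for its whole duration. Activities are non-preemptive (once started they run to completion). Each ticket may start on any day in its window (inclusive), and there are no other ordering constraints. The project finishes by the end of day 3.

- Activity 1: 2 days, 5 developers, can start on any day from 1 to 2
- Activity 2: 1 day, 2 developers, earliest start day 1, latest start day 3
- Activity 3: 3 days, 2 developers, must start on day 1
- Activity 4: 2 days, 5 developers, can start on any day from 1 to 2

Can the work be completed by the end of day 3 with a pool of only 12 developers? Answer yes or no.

Schedule Activity 1@1, Activity 2@1, Activity 3@1, Activity 4@2: d1:9  d2:12  d3:7 — peak 12 ≤ 12.

yes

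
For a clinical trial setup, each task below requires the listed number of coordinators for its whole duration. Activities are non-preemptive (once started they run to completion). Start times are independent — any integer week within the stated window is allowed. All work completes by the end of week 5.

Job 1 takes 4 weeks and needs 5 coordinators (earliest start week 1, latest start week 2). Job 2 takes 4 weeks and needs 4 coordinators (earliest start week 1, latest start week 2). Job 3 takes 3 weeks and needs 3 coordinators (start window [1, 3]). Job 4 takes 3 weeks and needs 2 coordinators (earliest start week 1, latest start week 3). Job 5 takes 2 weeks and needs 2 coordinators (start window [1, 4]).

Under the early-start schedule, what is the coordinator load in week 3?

At early start, week 3 has: Job 1, Job 2, Job 3, Job 4.
Demand: 5 + 4 + 3 + 2 = 14.

14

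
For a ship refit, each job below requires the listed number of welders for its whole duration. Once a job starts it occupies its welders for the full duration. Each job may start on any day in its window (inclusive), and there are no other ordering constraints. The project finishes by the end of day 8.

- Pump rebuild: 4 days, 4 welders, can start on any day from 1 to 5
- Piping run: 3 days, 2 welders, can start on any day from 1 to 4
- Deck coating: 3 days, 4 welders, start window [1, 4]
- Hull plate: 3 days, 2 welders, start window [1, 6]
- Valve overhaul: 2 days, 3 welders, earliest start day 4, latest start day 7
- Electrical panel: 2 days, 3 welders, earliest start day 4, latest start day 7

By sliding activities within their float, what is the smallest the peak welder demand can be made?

8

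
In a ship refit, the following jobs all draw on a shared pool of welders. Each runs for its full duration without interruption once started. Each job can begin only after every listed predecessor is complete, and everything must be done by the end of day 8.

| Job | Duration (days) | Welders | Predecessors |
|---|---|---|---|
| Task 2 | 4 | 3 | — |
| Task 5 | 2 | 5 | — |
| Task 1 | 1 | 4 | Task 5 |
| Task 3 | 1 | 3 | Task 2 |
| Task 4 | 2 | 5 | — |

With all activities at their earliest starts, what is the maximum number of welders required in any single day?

Early-start schedule: Task 2@1, Task 5@1, Task 1@3, Task 3@5, Task 4@1.
Load per day: day 1: 13, day 2: 13, day 3: 7, day 4: 3, day 5: 3, day 6: 0, day 7: 0, day 8: 0.
Peak is 13.

13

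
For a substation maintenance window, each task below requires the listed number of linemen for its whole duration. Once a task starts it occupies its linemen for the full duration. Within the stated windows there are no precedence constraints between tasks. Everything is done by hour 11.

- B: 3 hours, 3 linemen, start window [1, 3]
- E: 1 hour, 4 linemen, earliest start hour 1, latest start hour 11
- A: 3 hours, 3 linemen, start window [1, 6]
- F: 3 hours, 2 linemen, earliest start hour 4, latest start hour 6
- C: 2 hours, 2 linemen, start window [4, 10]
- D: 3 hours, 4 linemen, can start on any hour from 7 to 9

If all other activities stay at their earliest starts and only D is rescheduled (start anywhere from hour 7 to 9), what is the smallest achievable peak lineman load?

10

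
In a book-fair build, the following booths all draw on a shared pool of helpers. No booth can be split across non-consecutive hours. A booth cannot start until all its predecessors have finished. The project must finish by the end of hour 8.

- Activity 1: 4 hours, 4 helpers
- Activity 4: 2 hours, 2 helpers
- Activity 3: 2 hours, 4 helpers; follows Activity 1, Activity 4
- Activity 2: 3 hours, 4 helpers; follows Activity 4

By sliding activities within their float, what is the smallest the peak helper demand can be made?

Schedule Activity 1@1, Activity 4@1, Activity 3@5, Activity 2@3: h1:6  h2:6  h3:8  h4:8  h5:8  h6:4  h7:0  h8:0 — peak 8.

8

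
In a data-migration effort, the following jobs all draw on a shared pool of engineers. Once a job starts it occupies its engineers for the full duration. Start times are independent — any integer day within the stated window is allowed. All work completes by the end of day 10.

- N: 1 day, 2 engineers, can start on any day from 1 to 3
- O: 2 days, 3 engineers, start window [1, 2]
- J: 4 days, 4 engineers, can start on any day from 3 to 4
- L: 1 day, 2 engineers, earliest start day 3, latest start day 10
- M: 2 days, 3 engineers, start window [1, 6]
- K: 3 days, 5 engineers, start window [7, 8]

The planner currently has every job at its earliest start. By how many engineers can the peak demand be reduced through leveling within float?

2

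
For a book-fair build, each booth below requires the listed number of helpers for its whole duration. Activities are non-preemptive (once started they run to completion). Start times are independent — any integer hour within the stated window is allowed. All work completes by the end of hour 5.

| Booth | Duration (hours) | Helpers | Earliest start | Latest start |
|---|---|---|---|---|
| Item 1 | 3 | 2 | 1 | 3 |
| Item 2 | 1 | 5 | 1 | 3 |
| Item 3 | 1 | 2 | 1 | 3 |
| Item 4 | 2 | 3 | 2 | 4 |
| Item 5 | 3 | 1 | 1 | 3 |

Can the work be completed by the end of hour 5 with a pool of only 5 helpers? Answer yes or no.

The minimum achievable peak is 6; 5 < 6, so no feasible schedule stays within the cap.

no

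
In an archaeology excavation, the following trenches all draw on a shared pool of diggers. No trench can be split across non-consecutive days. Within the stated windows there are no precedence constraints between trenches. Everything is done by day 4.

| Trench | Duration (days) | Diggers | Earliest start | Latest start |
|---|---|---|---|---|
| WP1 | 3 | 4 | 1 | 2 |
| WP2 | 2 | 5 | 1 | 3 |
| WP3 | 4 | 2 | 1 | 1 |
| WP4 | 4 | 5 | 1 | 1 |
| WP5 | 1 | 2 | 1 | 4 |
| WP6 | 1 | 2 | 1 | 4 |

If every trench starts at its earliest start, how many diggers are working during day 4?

At early start, day 4 has: WP3, WP4.
Demand: 2 + 5 = 7.

7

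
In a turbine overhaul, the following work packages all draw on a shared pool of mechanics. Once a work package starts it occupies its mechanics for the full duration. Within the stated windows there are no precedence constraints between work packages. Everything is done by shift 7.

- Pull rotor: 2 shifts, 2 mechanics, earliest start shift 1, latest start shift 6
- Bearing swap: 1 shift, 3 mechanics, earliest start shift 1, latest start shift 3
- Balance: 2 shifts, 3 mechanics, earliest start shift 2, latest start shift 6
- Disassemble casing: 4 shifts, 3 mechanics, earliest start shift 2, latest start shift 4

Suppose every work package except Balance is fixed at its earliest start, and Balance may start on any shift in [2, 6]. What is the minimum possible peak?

5

Balance@2: s1:5  s2:8  s3:6  s4:3  s5:3  s6:0  s7:0 → peak 8
Balance@3: s1:5  s2:5  s3:6  s4:6  s5:3  s6:0  s7:0 → peak 6
Balance@4: s1:5  s2:5  s3:3  s4:6  s5:6  s6:0  s7:0 → peak 6
Balance@5: s1:5  s2:5  s3:3  s4:3  s5:6  s6:3  s7:0 → peak 6
Balance@6: s1:5  s2:5  s3:3  s4:3  s5:3  s6:3  s7:3 → peak 5
Best is Balance@6, peak 5.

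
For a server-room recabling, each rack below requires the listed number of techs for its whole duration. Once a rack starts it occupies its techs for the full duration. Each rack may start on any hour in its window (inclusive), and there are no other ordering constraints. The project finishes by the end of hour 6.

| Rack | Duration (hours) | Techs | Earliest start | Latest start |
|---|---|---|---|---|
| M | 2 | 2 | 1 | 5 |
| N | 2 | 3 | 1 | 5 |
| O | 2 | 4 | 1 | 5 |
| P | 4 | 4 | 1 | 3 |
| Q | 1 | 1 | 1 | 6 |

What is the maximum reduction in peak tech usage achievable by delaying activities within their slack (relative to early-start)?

7

Early-start peak: h1:14  h2:13  h3:4  h4:4  h5:0  h6:0 ⇒ 14.
Leveled (M@1, N@3, O@1, P@3, Q@1): h1:7  h2:6  h3:7  h4:7  h5:4  h6:4 ⇒ 7.
Reduction 14 − 7 = 7.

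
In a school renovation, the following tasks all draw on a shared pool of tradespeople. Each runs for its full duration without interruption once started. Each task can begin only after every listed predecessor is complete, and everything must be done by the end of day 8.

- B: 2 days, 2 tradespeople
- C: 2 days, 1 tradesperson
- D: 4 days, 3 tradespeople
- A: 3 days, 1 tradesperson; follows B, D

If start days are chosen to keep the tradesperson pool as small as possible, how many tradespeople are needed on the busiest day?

Early-start (B@1, C@1, D@1, A@5) gives peak 6: d1:6  d2:6  d3:3  d4:3  d5:1  d6:1  d7:1  d8:0.
Shift C→3.
Schedule B@1, C@3, D@1, A@5: d1:5  d2:5  d3:4  d4:4  d5:1  d6:1  d7:1  d8:0 — peak 5.

5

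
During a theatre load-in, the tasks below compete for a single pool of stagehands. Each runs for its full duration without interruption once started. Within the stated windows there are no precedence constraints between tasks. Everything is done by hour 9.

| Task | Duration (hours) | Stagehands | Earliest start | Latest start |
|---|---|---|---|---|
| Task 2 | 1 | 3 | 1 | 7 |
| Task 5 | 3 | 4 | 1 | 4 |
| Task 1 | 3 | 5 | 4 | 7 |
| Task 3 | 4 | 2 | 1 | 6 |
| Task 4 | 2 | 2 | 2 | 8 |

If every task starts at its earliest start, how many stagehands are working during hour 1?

At early start, hour 1 has: Task 2, Task 5, Task 3.
Demand: 3 + 4 + 2 = 9.

9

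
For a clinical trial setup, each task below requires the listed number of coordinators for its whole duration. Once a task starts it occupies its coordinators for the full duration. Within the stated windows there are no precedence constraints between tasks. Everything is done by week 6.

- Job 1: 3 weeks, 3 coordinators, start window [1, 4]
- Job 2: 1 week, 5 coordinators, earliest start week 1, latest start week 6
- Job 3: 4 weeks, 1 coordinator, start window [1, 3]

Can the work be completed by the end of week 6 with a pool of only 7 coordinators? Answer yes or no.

Schedule Job 1@1, Job 2@5, Job 3@1: w1:4  w2:4  w3:4  w4:1  w5:5  w6:0 — peak 5 ≤ 7.

yes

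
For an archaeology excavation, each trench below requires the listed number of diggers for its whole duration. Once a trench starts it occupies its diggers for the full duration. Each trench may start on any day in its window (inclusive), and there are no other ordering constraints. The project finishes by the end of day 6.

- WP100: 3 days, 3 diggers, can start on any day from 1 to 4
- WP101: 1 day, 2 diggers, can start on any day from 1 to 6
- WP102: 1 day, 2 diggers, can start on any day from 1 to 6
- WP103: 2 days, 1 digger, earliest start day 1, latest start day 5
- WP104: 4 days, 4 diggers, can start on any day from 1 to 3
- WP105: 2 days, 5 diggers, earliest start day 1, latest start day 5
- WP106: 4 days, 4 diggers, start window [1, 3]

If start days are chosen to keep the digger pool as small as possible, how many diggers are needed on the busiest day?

Early-start (WP100@1, WP101@1, WP102@1, WP103@1, WP104@1, WP105@1, WP106@1) gives peak 21: d1:21  d2:17  d3:11  d4:8  d5:0  d6:0.
Shift WP103→4, WP105→5, WP106→2.
Schedule WP100@1, WP101@1, WP102@1, WP103@4, WP104@1, WP105@5, WP106@2: d1:11  d2:11  d3:11  d4:9  d5:10  d6:5 — peak 11.

11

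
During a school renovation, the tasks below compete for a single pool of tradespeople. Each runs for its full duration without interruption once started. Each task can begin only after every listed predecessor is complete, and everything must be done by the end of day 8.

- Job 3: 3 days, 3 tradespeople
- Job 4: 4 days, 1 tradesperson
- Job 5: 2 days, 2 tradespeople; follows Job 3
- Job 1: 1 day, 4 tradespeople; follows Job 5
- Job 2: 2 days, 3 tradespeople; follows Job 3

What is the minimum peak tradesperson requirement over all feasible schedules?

4

Early-start (Job 3@1, Job 4@1, Job 5@4, Job 1@6, Job 2@4) gives peak 6: d1:4  d2:4  d3:4  d4:6  d5:5  d6:4  d7:0  d8:0.
Shift Job 2→7.
Schedule Job 3@1, Job 4@1, Job 5@4, Job 1@6, Job 2@7: d1:4  d2:4  d3:4  d4:3  d5:2  d6:4  d7:3  d8:3 — peak 4.
Total tradesperson-days = 27 over 8 days ⇒ peak ≥ ⌈27/8⌉ = 4, so 4 is optimal.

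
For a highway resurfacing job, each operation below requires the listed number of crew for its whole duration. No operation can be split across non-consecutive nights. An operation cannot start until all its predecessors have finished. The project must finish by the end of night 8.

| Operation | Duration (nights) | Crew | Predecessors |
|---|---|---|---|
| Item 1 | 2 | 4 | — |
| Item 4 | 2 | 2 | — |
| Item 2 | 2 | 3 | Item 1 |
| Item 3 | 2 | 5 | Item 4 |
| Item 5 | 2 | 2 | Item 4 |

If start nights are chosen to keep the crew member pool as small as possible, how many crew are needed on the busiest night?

Early-start (Item 1@1, Item 4@1, Item 2@3, Item 3@3, Item 5@3) gives peak 10: n1:6  n2:6  n3:10  n4:10  n5:0  n6:0  n7:0  n8:0.
Shift Item 4→3, Item 3→5, Item 5→7.
Schedule Item 1@1, Item 4@3, Item 2@3, Item 3@5, Item 5@7: n1:4  n2:4  n3:5  n4:5  n5:5  n6:5  n7:2  n8:2 — peak 5.

5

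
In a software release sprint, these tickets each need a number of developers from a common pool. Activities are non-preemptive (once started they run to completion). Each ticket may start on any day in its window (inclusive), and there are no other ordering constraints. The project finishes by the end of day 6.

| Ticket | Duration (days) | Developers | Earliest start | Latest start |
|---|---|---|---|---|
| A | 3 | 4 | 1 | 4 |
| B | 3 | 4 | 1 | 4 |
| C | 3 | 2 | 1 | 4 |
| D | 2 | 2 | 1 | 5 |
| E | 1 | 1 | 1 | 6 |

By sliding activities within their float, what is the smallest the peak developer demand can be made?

6

Early-start (A@1, B@1, C@1, D@1, E@1) gives peak 13: d1:13  d2:12  d3:10  d4:0  d5:0  d6:0.
Shift B→4, D→4, E→6.
Schedule A@1, B@4, C@1, D@4, E@6: d1:6  d2:6  d3:6  d4:6  d5:6  d6:5 — peak 6.
Total developer-days = 35 over 6 days ⇒ peak ≥ ⌈35/6⌉ = 6, so 6 is optimal.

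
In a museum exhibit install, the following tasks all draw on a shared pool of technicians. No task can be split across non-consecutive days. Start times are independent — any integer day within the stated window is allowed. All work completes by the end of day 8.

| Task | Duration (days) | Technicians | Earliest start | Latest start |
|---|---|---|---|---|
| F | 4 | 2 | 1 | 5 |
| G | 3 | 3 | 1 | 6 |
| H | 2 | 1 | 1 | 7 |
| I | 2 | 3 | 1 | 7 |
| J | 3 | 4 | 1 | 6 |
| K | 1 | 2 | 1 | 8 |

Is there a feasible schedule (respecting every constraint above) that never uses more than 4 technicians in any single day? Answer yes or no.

Total technician-days = 39; over 8 days the average is 39/8 > 4, so some day must exceed 4.

no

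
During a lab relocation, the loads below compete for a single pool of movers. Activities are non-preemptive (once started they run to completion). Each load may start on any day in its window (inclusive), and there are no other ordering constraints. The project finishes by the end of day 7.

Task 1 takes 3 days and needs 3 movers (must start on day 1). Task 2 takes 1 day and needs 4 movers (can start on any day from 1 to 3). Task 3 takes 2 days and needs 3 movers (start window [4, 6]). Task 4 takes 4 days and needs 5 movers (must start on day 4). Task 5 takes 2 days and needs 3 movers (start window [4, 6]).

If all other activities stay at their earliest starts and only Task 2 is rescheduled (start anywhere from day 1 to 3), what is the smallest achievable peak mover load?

Task 2@1: d1:7  d2:3  d3:3  d4:11  d5:11  d6:5  d7:5 → peak 11
Task 2@2: d1:3  d2:7  d3:3  d4:11  d5:11  d6:5  d7:5 → peak 11
Task 2@3: d1:3  d2:3  d3:7  d4:11  d5:11  d6:5  d7:5 → peak 11
Best is Task 2@1, peak 11.

11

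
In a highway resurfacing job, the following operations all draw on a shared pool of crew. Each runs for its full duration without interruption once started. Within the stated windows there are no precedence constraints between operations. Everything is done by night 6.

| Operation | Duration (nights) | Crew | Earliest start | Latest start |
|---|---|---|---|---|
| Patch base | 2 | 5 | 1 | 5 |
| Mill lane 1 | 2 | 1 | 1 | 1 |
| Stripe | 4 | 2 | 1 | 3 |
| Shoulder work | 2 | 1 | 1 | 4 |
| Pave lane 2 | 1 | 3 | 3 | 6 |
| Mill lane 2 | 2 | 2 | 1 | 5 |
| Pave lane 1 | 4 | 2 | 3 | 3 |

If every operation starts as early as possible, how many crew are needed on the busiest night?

Early-start schedule: Patch base@1, Mill lane 1@1, Stripe@1, Shoulder work@1, Pave lane 2@3, Mill lane 2@1, Pave lane 1@3.
Load per night: night 1: 11, night 2: 11, night 3: 7, night 4: 4, night 5: 2, night 6: 2.
Peak is 11.

11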